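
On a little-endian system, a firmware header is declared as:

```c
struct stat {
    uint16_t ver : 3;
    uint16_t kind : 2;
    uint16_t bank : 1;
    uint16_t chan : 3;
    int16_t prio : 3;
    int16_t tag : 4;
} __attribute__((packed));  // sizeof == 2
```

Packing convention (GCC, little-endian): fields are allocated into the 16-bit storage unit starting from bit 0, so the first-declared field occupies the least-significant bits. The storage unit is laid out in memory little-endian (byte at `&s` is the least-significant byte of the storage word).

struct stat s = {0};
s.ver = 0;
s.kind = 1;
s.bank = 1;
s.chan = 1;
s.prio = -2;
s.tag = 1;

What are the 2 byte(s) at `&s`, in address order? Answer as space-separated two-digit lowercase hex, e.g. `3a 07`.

68 1c

ver (3b) val=0 bits=0x0 at bit 0: 0x0000
kind (2b) val=1 bits=0x1 at bit 3: 0x0008
bank (1b) val=1 bits=0x1 at bit 5: 0x0028
chan (3b) val=1 bits=0x1 at bit 6: 0x0068
prio (3b) val=-2 bits=0x6 at bit 9: 0x0c68
tag (4b) val=1 bits=0x1 at bit 12: 0x1c68
word = 0x1c68 → little-endian bytes:
  [0]=0x68  [1]=0x1c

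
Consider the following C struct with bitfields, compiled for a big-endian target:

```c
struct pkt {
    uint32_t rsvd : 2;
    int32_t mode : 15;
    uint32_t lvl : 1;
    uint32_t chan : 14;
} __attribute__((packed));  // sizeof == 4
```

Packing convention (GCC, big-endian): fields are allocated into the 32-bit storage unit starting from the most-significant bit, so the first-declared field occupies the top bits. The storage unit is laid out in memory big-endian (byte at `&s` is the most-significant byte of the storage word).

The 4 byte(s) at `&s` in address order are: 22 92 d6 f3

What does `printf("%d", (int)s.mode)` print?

[0]=0x22 [1]=0x92 [2]=0xd6 [3]=0xf3 (big-endian) → word 0x2292d6f3
rsvd:2 @ bit 30 → (0x2292d6f3>>30)&0x3 = 0x0
mode:15 @ bit 15 → (0x2292d6f3>>15)&0x7fff = 0x4525  ←
lvl:1 @ bit 14 → (0x2292d6f3>>14)&0x1 = 0x1
chan:14 @ bit 0 → (0x2292d6f3>>0)&0x3fff = 0x16f3
mode signed 15b, MSB=1: 17701 - 32768 = -15067

-15067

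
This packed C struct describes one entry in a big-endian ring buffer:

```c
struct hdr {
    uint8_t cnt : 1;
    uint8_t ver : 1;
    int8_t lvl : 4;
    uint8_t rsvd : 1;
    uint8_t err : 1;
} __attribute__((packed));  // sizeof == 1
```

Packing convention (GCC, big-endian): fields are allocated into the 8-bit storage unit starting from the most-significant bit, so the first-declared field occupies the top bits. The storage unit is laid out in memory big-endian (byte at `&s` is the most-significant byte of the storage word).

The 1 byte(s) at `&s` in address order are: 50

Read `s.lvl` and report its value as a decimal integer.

4

[0]=0x50 (big-endian) → word 0x50
cnt [7+:1] = (word>>7) & 0x1 = 0
ver [6+:1] = (word>>6) & 0x1 = 1
lvl [2+:4] = (word>>2) & 0xf = 4  ←
rsvd [1+:1] = (word>>1) & 0x1 = 0
err [0+:1] = (word>>0) & 0x1 = 0
lvl signed 4b, MSB=0: value = 4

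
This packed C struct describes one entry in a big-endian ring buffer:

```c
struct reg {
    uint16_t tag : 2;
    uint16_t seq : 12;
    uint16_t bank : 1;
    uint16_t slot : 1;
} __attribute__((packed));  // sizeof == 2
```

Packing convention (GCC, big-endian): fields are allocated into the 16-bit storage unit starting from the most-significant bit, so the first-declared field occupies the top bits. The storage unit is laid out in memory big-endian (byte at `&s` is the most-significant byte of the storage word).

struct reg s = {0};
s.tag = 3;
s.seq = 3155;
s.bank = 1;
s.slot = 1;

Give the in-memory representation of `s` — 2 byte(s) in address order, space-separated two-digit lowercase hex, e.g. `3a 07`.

f1 4f

[14+:2] tag=3 & 0x3 = 0x3; word=0xc000
[2+:12] seq=3155 & 0xfff = 0xc53; word=0xf14c
[1+:1] bank=1 & 0x1 = 0x1; word=0xf14e
[0+:1] slot=1 & 0x1 = 0x1; word=0xf14f
word = 0xf14f → big-endian bytes:
  [0]=0xf1  [1]=0x4f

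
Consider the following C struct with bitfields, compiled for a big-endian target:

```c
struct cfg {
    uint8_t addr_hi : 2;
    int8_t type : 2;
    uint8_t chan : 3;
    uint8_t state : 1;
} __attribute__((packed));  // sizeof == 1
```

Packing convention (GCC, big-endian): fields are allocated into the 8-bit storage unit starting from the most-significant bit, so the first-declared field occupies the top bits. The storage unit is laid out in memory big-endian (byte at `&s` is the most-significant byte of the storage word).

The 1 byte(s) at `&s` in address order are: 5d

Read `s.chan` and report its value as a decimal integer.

[0]=0x5d (big-endian) → word 0x5d
addr_hi:2 @ bit 6 → (0x5d>>6)&0x3 = 0x1
type:2 @ bit 4 → (0x5d>>4)&0x3 = 0x1
chan:3 @ bit 1 → (0x5d>>1)&0x7 = 0x6  ←
state:1 @ bit 0 → (0x5d>>0)&0x1 = 0x1

6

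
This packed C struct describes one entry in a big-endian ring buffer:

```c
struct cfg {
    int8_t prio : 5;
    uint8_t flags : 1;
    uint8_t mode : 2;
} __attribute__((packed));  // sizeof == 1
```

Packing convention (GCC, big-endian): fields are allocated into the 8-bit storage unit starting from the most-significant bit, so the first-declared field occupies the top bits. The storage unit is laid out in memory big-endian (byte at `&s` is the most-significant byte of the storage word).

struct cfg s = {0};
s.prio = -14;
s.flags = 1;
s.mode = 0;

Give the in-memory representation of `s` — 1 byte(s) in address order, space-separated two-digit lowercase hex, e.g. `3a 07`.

[3+:5] prio=-14 & 0x1f = 0x12; word=0x90
[2+:1] flags=1 & 0x1 = 0x1; word=0x94
[0+:2] mode=0 & 0x3 = 0x0; word=0x94
word = 0x94 → big-endian bytes:
  [0]=0x94

94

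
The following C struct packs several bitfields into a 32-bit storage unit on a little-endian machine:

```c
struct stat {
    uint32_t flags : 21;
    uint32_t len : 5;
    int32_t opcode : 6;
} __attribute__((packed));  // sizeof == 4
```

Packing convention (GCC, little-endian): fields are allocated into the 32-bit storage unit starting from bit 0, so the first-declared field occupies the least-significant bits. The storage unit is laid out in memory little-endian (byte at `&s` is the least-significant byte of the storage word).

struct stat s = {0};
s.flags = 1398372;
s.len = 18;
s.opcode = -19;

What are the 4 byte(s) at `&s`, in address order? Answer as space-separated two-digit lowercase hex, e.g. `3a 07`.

flags:21 = 1398372 → 0x155664 << 0 → word 0x00155664
len:5 = 18 → 0x12 << 21 → word 0x02555664
opcode:6 = -19 → 0x2d << 26 → word 0xb6555664
word = 0xb6555664 → little-endian bytes:
  [0]=0x64  [1]=0x56  [2]=0x55  [3]=0xb6

64 56 55 b6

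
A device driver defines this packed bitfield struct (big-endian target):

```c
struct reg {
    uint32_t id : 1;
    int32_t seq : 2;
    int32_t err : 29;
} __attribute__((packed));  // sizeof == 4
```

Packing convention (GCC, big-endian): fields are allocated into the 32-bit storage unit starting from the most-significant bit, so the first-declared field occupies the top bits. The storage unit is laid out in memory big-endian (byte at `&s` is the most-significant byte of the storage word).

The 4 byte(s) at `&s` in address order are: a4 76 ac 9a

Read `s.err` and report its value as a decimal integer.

74886298

[0]=0xa4 [1]=0x76 [2]=0xac [3]=0x9a (big-endian) → word 0xa476ac9a
id:1 @ bit 31 → (0xa476ac9a>>31)&0x1 = 0x1
seq:2 @ bit 29 → (0xa476ac9a>>29)&0x3 = 0x1
err:29 @ bit 0 → (0xa476ac9a>>0)&0x1fffffff = 0x476ac9a  ←
err signed 29b, MSB=0: value = 74886298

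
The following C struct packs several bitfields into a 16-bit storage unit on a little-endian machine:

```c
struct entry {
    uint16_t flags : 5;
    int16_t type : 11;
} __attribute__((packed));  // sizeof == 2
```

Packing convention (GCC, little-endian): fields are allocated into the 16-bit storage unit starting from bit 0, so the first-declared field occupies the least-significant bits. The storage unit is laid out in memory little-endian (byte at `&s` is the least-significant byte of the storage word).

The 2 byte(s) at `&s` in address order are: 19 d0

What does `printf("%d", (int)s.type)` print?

[0]=0x19 [1]=0xd0 (little-endian) → word 0xd019
flags:5 @ bit 0 → (0xd019>>0)&0x1f = 0x19
type:11 @ bit 5 → (0xd019>>5)&0x7ff = 0x680  ←
type signed 11b, MSB=1: 1664 - 2048 = -384

-384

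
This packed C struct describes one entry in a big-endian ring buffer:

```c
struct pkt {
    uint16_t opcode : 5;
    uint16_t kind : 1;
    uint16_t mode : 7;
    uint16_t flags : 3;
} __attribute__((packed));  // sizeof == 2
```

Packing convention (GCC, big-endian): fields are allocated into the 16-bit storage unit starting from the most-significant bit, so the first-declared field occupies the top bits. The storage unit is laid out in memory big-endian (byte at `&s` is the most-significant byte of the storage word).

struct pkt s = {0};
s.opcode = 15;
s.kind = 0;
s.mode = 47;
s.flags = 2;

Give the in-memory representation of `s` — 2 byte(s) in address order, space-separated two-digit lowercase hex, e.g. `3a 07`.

79 7a

opcode (5b) val=15 bits=0xf at bit 11: 0x7800
kind (1b) val=0 bits=0x0 at bit 10: 0x7800
mode (7b) val=47 bits=0x2f at bit 3: 0x7978
flags (3b) val=2 bits=0x2 at bit 0: 0x797a
word = 0x797a → big-endian bytes:
  [0]=0x79  [1]=0x7a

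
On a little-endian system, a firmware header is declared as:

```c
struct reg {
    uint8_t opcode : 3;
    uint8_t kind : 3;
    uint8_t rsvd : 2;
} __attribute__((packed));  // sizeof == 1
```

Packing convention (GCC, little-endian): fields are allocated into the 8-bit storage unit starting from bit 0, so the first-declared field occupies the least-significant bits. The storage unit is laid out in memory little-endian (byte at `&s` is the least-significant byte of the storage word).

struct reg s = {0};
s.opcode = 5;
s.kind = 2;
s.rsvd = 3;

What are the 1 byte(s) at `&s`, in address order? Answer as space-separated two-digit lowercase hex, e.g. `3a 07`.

opcode (3b) val=5 bits=0x5 at bit 0: 0x05
kind (3b) val=2 bits=0x2 at bit 3: 0x15
rsvd (2b) val=3 bits=0x3 at bit 6: 0xd5
word = 0xd5 → little-endian bytes:
  [0]=0xd5

d5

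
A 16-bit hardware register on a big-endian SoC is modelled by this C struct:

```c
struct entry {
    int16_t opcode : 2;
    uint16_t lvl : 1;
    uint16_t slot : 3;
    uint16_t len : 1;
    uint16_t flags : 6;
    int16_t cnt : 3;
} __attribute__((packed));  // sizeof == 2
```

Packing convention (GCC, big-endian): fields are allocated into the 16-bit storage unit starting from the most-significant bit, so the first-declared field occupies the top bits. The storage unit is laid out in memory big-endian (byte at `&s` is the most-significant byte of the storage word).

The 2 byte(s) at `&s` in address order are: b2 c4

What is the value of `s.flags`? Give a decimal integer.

[0]=0xb2 [1]=0xc4 (big-endian) → word 0xb2c4
opcode:2 @ bit 14 → (0xb2c4>>14)&0x3 = 0x2
lvl:1 @ bit 13 → (0xb2c4>>13)&0x1 = 0x1
slot:3 @ bit 10 → (0xb2c4>>10)&0x7 = 0x4
len:1 @ bit 9 → (0xb2c4>>9)&0x1 = 0x1
flags:6 @ bit 3 → (0xb2c4>>3)&0x3f = 0x18  ←
cnt:3 @ bit 0 → (0xb2c4>>0)&0x7 = 0x4

24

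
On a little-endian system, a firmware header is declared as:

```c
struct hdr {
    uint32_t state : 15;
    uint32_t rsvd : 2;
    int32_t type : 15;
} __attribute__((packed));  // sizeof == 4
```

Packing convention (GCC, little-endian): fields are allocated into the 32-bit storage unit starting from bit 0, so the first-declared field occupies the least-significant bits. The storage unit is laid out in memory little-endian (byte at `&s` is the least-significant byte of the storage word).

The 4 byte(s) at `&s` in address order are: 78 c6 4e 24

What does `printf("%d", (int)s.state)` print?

[0]=0x78 [1]=0xc6 [2]=0x4e [3]=0x24 (little-endian) → word 0x244ec678
state:15 @ bit 0 → (0x244ec678>>0)&0x7fff = 0x4678  ←
rsvd:2 @ bit 15 → (0x244ec678>>15)&0x3 = 0x1
type:15 @ bit 17 → (0x244ec678>>17)&0x7fff = 0x1227

18040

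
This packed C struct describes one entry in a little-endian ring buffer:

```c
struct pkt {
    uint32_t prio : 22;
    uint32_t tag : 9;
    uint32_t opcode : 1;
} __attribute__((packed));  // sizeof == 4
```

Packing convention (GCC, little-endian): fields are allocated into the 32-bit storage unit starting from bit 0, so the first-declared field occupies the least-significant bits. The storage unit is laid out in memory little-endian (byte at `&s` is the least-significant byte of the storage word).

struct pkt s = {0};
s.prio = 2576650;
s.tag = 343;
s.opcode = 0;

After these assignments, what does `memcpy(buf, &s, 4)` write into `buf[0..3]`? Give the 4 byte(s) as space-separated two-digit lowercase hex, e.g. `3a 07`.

[0+:22] prio=2576650 & 0x3fffff = 0x27510a; word=0x0027510a
[22+:9] tag=343 & 0x1ff = 0x157; word=0x55e7510a
[31+:1] opcode=0 & 0x1 = 0x0; word=0x55e7510a
word = 0x55e7510a → little-endian bytes:
  [0]=0x0a  [1]=0x51  [2]=0xe7  [3]=0x55

0a 51 e7 55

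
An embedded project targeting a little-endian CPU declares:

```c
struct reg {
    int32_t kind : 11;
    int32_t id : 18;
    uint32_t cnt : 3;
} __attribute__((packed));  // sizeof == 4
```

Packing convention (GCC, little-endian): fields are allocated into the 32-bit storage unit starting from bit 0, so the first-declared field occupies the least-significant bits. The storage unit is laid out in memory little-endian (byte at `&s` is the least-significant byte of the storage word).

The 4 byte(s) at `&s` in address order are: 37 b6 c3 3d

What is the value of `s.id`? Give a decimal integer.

-18314

[0]=0x37 [1]=0xb6 [2]=0xc3 [3]=0x3d (little-endian) → word 0x3dc3b637
kind:11 @ bit 0 → (0x3dc3b637>>0)&0x7ff = 0x637
id:18 @ bit 11 → (0x3dc3b637>>11)&0x3ffff = 0x3b876  ←
cnt:3 @ bit 29 → (0x3dc3b637>>29)&0x7 = 0x1
id signed 18b, MSB=1: 243830 - 262144 = -18314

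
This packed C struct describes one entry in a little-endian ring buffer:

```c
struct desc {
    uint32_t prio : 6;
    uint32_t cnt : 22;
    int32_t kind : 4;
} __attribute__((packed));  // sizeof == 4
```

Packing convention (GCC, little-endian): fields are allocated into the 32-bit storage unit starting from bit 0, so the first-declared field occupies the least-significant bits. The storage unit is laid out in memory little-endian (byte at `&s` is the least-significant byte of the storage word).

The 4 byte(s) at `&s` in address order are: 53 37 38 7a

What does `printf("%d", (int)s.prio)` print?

19

[0]=0x53 [1]=0x37 [2]=0x38 [3]=0x7a (little-endian) → word 0x7a383753
prio [0+:6] = (word>>0) & 0x3f = 19  ←
cnt [6+:22] = (word>>6) & 0x3fffff = 2679005
kind [28+:4] = (word>>28) & 0xf = 7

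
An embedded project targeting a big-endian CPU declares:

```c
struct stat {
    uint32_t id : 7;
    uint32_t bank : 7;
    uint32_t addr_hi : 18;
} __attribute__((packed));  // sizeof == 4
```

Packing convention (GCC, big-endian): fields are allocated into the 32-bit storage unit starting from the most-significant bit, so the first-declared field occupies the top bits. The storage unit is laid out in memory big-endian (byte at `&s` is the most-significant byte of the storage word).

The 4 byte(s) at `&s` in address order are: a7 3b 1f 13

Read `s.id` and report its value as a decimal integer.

83

[0]=0xa7 [1]=0x3b [2]=0x1f [3]=0x13 (big-endian) → word 0xa73b1f13
id [25+:7] = (word>>25) & 0x7f = 83  ←
bank [18+:7] = (word>>18) & 0x7f = 78
addr_hi [0+:18] = (word>>0) & 0x3ffff = 204563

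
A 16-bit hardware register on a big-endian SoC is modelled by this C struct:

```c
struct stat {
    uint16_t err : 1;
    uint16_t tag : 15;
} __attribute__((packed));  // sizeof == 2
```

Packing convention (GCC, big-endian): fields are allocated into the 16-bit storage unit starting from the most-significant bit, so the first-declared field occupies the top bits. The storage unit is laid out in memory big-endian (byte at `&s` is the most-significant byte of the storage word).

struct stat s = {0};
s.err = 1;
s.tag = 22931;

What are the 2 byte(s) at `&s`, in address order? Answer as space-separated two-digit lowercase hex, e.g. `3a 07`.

d9 93

err (1b) val=1 bits=0x1 at bit 15: 0x8000
tag (15b) val=22931 bits=0x5993 at bit 0: 0xd993
word = 0xd993 → big-endian bytes:
  [0]=0xd9  [1]=0x93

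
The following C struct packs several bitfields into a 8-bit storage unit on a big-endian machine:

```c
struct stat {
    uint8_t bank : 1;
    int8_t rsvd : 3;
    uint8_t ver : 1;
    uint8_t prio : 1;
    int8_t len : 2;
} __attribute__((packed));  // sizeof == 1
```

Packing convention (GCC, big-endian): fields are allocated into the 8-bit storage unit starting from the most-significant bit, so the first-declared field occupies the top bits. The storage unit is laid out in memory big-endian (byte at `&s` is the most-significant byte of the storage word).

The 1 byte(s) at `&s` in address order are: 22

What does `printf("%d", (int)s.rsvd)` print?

[0]=0x22 (big-endian) → word 0x22
bank:1 @ bit 7 → (0x22>>7)&0x1 = 0x0
rsvd:3 @ bit 4 → (0x22>>4)&0x7 = 0x2  ←
ver:1 @ bit 3 → (0x22>>3)&0x1 = 0x0
prio:1 @ bit 2 → (0x22>>2)&0x1 = 0x0
len:2 @ bit 0 → (0x22>>0)&0x3 = 0x2
rsvd signed 3b, MSB=0: value = 2

2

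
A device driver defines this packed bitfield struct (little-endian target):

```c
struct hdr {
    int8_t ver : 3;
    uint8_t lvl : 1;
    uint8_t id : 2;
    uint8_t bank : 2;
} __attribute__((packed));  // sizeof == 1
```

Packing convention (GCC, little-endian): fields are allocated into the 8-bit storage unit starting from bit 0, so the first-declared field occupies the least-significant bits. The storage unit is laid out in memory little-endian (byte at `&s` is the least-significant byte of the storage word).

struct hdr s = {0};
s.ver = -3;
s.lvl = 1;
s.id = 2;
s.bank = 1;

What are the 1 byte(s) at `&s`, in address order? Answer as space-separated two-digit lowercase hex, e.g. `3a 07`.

[0+:3] ver=-3 & 0x7 = 0x5; word=0x05
[3+:1] lvl=1 & 0x1 = 0x1; word=0x0d
[4+:2] id=2 & 0x3 = 0x2; word=0x2d
[6+:2] bank=1 & 0x3 = 0x1; word=0x6d
word = 0x6d → little-endian bytes:
  [0]=0x6d

6d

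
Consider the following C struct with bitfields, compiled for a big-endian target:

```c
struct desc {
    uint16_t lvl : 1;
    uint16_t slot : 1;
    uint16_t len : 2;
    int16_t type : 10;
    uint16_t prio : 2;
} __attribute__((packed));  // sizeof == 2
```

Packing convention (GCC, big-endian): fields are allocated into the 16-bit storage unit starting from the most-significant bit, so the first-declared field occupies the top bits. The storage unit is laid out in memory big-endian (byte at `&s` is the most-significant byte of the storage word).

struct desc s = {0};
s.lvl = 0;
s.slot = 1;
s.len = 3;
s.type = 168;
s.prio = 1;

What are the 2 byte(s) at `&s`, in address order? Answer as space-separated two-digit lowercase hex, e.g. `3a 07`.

72 a1

lvl:1 = 0 → 0x0 << 15 → word 0x0000
slot:1 = 1 → 0x1 << 14 → word 0x4000
len:2 = 3 → 0x3 << 12 → word 0x7000
type:10 = 168 → 0xa8 << 2 → word 0x72a0
prio:2 = 1 → 0x1 << 0 → word 0x72a1
word = 0x72a1 → big-endian bytes:
  [0]=0x72  [1]=0xa1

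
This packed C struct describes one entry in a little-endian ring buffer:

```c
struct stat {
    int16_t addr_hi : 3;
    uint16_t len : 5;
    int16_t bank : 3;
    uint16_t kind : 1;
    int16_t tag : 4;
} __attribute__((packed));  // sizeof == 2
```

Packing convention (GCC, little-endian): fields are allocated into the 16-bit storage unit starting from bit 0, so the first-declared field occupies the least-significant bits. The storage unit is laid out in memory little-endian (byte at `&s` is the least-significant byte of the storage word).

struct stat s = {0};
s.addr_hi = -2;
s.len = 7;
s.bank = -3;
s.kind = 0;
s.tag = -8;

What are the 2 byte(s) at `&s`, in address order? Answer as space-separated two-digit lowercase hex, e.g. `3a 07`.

[0+:3] addr_hi=-2 & 0x7 = 0x6; word=0x0006
[3+:5] len=7 & 0x1f = 0x7; word=0x003e
[8+:3] bank=-3 & 0x7 = 0x5; word=0x053e
[11+:1] kind=0 & 0x1 = 0x0; word=0x053e
[12+:4] tag=-8 & 0xf = 0x8; word=0x853e
word = 0x853e → little-endian bytes:
  [0]=0x3e  [1]=0x85

3e 85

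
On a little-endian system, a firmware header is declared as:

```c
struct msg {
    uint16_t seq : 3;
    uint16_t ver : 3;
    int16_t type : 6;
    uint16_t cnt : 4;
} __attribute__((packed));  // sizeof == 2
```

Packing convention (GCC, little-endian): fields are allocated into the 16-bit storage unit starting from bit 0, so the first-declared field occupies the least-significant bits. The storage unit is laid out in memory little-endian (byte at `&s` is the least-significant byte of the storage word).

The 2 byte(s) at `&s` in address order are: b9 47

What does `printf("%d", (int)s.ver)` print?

[0]=0xb9 [1]=0x47 (little-endian) → word 0x47b9
seq [0+:3] = (word>>0) & 0x7 = 1
ver [3+:3] = (word>>3) & 0x7 = 7  ←
type [6+:6] = (word>>6) & 0x3f = 30
cnt [12+:4] = (word>>12) & 0xf = 4

7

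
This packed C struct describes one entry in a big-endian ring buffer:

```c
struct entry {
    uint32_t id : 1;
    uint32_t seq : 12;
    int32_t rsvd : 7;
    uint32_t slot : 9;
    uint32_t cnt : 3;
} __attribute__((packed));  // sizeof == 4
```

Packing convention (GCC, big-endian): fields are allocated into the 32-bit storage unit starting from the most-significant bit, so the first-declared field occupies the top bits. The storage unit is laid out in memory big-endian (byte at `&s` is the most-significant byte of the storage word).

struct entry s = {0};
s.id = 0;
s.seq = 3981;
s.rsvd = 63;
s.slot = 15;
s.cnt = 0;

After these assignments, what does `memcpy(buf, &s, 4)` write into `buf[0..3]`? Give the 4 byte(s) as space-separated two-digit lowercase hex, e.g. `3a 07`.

[31+:1] id=0 & 0x1 = 0x0; word=0x00000000
[19+:12] seq=3981 & 0xfff = 0xf8d; word=0x7c680000
[12+:7] rsvd=63 & 0x7f = 0x3f; word=0x7c6bf000
[3+:9] slot=15 & 0x1ff = 0xf; word=0x7c6bf078
[0+:3] cnt=0 & 0x7 = 0x0; word=0x7c6bf078
word = 0x7c6bf078 → big-endian bytes:
  [0]=0x7c  [1]=0x6b  [2]=0xf0  [3]=0x78

7c 6b f0 78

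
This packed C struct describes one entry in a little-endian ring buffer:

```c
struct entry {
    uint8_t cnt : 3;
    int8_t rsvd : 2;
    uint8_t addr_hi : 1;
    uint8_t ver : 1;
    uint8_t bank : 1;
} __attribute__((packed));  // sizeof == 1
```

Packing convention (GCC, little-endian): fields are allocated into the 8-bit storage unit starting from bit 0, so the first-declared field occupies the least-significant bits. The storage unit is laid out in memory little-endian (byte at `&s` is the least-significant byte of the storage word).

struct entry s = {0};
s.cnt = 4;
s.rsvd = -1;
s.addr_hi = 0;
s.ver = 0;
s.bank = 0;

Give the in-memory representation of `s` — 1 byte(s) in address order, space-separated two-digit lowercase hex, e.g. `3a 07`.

1c

cnt:3 = 4 → 0x4 << 0 → word 0x04
rsvd:2 = -1 → 0x3 << 3 → word 0x1c
addr_hi:1 = 0 → 0x0 << 5 → word 0x1c
ver:1 = 0 → 0x0 << 6 → word 0x1c
bank:1 = 0 → 0x0 << 7 → word 0x1c
word = 0x1c → little-endian bytes:
  [0]=0x1c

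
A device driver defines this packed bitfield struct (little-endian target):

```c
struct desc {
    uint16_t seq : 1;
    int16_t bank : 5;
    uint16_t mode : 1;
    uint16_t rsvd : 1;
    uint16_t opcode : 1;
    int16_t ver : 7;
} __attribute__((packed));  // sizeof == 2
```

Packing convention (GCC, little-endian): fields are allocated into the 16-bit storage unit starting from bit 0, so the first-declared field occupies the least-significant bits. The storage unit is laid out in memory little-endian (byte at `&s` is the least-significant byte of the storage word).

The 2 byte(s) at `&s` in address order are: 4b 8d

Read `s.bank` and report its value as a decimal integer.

5

[0]=0x4b [1]=0x8d (little-endian) → word 0x8d4b
seq [0+:1] = (word>>0) & 0x1 = 1
bank [1+:5] = (word>>1) & 0x1f = 5  ←
mode [6+:1] = (word>>6) & 0x1 = 1
rsvd [7+:1] = (word>>7) & 0x1 = 0
opcode [8+:1] = (word>>8) & 0x1 = 1
ver [9+:7] = (word>>9) & 0x7f = 70
bank signed 5b, MSB=0: value = 5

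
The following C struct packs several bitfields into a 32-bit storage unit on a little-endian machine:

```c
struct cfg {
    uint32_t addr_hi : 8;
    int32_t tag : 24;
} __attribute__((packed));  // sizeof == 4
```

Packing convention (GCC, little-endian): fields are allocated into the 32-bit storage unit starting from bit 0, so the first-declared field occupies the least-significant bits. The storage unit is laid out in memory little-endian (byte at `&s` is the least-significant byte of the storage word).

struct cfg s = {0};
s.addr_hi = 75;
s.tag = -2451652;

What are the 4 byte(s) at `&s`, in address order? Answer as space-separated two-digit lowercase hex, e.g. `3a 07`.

addr_hi:8 = 75 → 0x4b << 0 → word 0x0000004b
tag:24 = -2451652 → 0xda973c << 8 → word 0xda973c4b
word = 0xda973c4b → little-endian bytes:
  [0]=0x4b  [1]=0x3c  [2]=0x97  [3]=0xda

4b 3c 97 da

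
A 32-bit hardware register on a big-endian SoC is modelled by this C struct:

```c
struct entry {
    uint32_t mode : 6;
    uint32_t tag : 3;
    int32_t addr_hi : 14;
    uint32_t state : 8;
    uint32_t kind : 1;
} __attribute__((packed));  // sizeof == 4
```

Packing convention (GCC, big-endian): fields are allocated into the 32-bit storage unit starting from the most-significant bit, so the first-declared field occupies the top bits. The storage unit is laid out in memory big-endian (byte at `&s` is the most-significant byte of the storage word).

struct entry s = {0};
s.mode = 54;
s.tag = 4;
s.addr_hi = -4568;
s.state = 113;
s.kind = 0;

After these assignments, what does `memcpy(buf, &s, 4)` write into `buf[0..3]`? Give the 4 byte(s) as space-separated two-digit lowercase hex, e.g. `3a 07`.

[26+:6] mode=54 & 0x3f = 0x36; word=0xd8000000
[23+:3] tag=4 & 0x7 = 0x4; word=0xda000000
[9+:14] addr_hi=-4568 & 0x3fff = 0x2e28; word=0xda5c5000
[1+:8] state=113 & 0xff = 0x71; word=0xda5c50e2
[0+:1] kind=0 & 0x1 = 0x0; word=0xda5c50e2
word = 0xda5c50e2 → big-endian bytes:
  [0]=0xda  [1]=0x5c  [2]=0x50  [3]=0xe2

da 5c 50 e2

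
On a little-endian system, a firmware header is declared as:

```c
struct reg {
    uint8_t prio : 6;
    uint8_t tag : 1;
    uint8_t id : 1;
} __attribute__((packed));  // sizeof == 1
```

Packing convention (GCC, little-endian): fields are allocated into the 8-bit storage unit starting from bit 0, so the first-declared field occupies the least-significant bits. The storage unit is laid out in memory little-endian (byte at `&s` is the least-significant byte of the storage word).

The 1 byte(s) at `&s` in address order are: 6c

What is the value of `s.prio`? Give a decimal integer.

[0]=0x6c (little-endian) → word 0x6c
prio:6 @ bit 0 → (0x6c>>0)&0x3f = 0x2c  ←
tag:1 @ bit 6 → (0x6c>>6)&0x1 = 0x1
id:1 @ bit 7 → (0x6c>>7)&0x1 = 0x0

44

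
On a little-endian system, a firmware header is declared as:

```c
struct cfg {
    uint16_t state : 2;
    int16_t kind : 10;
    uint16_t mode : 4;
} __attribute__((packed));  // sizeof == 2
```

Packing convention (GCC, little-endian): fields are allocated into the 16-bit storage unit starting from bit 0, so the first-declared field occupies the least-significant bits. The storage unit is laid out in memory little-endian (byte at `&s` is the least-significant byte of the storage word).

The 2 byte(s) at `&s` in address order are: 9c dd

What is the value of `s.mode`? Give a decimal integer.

13

[0]=0x9c [1]=0xdd (little-endian) → word 0xdd9c
state [0+:2] = (word>>0) & 0x3 = 0
kind [2+:10] = (word>>2) & 0x3ff = 871
mode [12+:4] = (word>>12) & 0xf = 13  ←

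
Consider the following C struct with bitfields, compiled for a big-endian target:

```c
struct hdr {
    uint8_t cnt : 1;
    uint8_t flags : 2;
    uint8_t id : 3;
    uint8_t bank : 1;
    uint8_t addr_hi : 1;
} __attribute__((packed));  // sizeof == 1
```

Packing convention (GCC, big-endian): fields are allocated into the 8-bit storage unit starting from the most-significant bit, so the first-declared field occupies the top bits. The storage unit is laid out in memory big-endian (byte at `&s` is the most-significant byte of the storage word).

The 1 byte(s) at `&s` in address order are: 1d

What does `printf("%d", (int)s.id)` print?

7

[0]=0x1d (big-endian) → word 0x1d
cnt [7+:1] = (word>>7) & 0x1 = 0
flags [5+:2] = (word>>5) & 0x3 = 0
id [2+:3] = (word>>2) & 0x7 = 7  ←
bank [1+:1] = (word>>1) & 0x1 = 0
addr_hi [0+:1] = (word>>0) & 0x1 = 1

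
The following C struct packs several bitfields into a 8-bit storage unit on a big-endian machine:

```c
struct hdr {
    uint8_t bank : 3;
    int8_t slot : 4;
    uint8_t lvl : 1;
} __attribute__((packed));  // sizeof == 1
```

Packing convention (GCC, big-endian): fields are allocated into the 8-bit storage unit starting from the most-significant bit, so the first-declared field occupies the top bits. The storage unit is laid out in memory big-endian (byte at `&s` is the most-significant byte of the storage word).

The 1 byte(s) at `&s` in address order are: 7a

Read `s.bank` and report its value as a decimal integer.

[0]=0x7a (big-endian) → word 0x7a
bank:3 @ bit 5 → (0x7a>>5)&0x7 = 0x3  ←
slot:4 @ bit 1 → (0x7a>>1)&0xf = 0xd
lvl:1 @ bit 0 → (0x7a>>0)&0x1 = 0x0

3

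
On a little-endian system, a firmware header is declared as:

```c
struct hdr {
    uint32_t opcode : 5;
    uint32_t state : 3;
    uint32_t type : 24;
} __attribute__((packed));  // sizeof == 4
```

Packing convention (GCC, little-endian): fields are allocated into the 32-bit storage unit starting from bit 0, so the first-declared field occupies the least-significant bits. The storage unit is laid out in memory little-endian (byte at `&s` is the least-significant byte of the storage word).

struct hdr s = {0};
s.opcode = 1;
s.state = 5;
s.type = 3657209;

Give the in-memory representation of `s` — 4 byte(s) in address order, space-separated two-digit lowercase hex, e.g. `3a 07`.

opcode (5b) val=1 bits=0x1 at bit 0: 0x00000001
state (3b) val=5 bits=0x5 at bit 5: 0x000000a1
type (24b) val=3657209 bits=0x37cdf9 at bit 8: 0x37cdf9a1
word = 0x37cdf9a1 → little-endian bytes:
  [0]=0xa1  [1]=0xf9  [2]=0xcd  [3]=0x37

a1 f9 cd 37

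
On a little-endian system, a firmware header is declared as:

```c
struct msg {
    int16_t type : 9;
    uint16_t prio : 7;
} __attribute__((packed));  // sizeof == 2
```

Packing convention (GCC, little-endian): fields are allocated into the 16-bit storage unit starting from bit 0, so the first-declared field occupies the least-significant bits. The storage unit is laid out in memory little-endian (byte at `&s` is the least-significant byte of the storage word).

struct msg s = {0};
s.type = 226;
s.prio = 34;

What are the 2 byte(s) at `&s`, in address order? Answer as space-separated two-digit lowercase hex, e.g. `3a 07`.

e2 44

type (9b) val=226 bits=0xe2 at bit 0: 0x00e2
prio (7b) val=34 bits=0x22 at bit 9: 0x44e2
word = 0x44e2 → little-endian bytes:
  [0]=0xe2  [1]=0x44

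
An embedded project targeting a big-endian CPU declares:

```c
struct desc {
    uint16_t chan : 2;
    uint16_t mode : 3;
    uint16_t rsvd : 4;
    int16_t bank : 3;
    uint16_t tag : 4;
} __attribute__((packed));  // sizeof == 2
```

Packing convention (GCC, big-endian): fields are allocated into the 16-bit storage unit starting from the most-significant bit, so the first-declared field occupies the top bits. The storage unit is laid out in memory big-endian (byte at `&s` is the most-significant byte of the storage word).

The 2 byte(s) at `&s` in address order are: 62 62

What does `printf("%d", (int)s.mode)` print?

[0]=0x62 [1]=0x62 (big-endian) → word 0x6262
chan:2 @ bit 14 → (0x6262>>14)&0x3 = 0x1
mode:3 @ bit 11 → (0x6262>>11)&0x7 = 0x4  ←
rsvd:4 @ bit 7 → (0x6262>>7)&0xf = 0x4
bank:3 @ bit 4 → (0x6262>>4)&0x7 = 0x6
tag:4 @ bit 0 → (0x6262>>0)&0xf = 0x2

4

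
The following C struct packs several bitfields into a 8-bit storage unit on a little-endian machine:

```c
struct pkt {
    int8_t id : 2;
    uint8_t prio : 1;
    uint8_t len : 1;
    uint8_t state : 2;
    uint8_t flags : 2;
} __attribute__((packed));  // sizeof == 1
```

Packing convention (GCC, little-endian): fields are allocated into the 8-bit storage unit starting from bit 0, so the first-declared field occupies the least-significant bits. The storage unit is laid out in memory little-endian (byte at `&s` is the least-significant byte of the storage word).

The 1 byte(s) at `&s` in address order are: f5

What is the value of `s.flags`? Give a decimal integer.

3

[0]=0xf5 (little-endian) → word 0xf5
id [0+:2] = (word>>0) & 0x3 = 1
prio [2+:1] = (word>>2) & 0x1 = 1
len [3+:1] = (word>>3) & 0x1 = 0
state [4+:2] = (word>>4) & 0x3 = 3
flags [6+:2] = (word>>6) & 0x3 = 3  ←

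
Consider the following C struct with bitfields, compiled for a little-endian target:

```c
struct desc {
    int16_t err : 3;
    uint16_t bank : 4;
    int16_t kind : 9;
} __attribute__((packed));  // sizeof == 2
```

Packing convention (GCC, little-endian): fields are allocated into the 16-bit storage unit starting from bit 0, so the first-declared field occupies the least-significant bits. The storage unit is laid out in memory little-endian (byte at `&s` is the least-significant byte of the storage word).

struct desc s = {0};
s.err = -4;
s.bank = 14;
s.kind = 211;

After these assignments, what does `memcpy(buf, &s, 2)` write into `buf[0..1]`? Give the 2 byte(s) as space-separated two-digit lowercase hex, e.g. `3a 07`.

f4 69

[0+:3] err=-4 & 0x7 = 0x4; word=0x0004
[3+:4] bank=14 & 0xf = 0xe; word=0x0074
[7+:9] kind=211 & 0x1ff = 0xd3; word=0x69f4
word = 0x69f4 → little-endian bytes:
  [0]=0xf4  [1]=0x69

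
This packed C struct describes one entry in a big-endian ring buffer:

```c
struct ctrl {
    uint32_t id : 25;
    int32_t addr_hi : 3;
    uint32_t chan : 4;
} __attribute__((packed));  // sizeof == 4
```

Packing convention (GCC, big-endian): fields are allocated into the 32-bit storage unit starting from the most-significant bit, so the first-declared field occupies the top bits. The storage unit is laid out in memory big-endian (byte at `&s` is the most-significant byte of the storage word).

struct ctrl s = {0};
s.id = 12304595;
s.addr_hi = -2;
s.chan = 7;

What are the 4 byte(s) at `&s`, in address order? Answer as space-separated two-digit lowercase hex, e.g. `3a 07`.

[7+:25] id=12304595 & 0x1ffffff = 0xbbc0d3; word=0x5de06980
[4+:3] addr_hi=-2 & 0x7 = 0x6; word=0x5de069e0
[0+:4] chan=7 & 0xf = 0x7; word=0x5de069e7
word = 0x5de069e7 → big-endian bytes:
  [0]=0x5d  [1]=0xe0  [2]=0x69  [3]=0xe7

5d e0 69 e7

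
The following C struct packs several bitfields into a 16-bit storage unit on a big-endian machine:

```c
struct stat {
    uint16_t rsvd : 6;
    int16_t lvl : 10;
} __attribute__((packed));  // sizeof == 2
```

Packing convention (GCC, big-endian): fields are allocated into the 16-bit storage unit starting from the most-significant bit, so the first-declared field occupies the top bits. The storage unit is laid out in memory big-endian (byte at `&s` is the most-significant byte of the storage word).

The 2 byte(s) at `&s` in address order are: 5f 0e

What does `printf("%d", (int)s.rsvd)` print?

23

[0]=0x5f [1]=0x0e (big-endian) → word 0x5f0e
rsvd [10+:6] = (word>>10) & 0x3f = 23  ←
lvl [0+:10] = (word>>0) & 0x3ff = 782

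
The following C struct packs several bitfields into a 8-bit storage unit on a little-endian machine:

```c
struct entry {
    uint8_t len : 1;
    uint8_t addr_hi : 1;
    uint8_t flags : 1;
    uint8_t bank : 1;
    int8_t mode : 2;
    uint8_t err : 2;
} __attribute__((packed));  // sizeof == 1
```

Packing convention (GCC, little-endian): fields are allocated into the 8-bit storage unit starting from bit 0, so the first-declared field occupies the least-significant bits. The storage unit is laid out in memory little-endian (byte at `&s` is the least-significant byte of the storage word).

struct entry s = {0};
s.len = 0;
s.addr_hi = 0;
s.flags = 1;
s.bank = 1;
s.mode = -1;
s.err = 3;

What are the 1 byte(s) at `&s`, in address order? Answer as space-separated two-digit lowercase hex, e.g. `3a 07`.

[0+:1] len=0 & 0x1 = 0x0; word=0x00
[1+:1] addr_hi=0 & 0x1 = 0x0; word=0x00
[2+:1] flags=1 & 0x1 = 0x1; word=0x04
[3+:1] bank=1 & 0x1 = 0x1; word=0x0c
[4+:2] mode=-1 & 0x3 = 0x3; word=0x3c
[6+:2] err=3 & 0x3 = 0x3; word=0xfc
word = 0xfc → little-endian bytes:
  [0]=0xfc

fc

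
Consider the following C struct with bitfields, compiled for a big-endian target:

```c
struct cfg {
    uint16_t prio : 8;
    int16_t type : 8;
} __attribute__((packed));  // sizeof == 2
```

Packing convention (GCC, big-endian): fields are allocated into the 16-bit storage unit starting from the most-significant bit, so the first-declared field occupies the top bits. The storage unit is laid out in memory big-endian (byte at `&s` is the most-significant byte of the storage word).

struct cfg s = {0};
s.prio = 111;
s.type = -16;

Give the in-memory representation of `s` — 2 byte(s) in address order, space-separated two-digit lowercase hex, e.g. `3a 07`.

6f f0

prio:8 = 111 → 0x6f << 8 → word 0x6f00
type:8 = -16 → 0xf0 << 0 → word 0x6ff0
word = 0x6ff0 → big-endian bytes:
  [0]=0x6f  [1]=0xf0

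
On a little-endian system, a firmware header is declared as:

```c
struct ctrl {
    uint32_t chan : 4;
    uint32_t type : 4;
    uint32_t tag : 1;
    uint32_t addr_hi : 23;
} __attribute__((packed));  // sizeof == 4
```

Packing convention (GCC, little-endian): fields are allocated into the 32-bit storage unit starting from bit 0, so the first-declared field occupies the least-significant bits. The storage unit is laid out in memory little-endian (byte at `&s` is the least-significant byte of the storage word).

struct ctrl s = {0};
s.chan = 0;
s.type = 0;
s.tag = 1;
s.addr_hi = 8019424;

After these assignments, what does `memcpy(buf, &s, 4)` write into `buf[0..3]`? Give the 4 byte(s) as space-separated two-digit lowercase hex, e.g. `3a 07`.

00 c1 bb f4

chan (4b) val=0 bits=0x0 at bit 0: 0x00000000
type (4b) val=0 bits=0x0 at bit 4: 0x00000000
tag (1b) val=1 bits=0x1 at bit 8: 0x00000100
addr_hi (23b) val=8019424 bits=0x7a5de0 at bit 9: 0xf4bbc100
word = 0xf4bbc100 → little-endian bytes:
  [0]=0x00  [1]=0xc1  [2]=0xbb  [3]=0xf4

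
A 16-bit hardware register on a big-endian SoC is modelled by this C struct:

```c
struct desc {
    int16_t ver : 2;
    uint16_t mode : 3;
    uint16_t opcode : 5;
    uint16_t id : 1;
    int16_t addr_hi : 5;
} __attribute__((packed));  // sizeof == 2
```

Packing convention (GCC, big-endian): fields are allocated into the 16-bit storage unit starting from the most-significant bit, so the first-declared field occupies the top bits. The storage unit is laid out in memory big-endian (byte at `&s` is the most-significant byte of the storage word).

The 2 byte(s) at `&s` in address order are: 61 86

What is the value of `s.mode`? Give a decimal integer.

4

[0]=0x61 [1]=0x86 (big-endian) → word 0x6186
ver [14+:2] = (word>>14) & 0x3 = 1
mode [11+:3] = (word>>11) & 0x7 = 4  ←
opcode [6+:5] = (word>>6) & 0x1f = 6
id [5+:1] = (word>>5) & 0x1 = 0
addr_hi [0+:5] = (word>>0) & 0x1f = 6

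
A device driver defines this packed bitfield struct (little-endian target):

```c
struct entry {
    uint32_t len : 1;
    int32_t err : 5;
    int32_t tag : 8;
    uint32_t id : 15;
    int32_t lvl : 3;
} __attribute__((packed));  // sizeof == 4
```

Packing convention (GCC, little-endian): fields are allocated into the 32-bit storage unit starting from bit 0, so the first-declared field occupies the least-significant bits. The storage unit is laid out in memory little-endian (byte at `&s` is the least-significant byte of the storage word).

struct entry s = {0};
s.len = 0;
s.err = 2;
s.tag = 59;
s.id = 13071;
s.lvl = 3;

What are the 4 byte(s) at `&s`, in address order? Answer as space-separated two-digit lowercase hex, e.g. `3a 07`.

c4 ce c3 6c

len:1 = 0 → 0x0 << 0 → word 0x00000000
err:5 = 2 → 0x2 << 1 → word 0x00000004
tag:8 = 59 → 0x3b << 6 → word 0x00000ec4
id:15 = 13071 → 0x330f << 14 → word 0x0cc3cec4
lvl:3 = 3 → 0x3 << 29 → word 0x6cc3cec4
word = 0x6cc3cec4 → little-endian bytes:
  [0]=0xc4  [1]=0xce  [2]=0xc3  [3]=0x6c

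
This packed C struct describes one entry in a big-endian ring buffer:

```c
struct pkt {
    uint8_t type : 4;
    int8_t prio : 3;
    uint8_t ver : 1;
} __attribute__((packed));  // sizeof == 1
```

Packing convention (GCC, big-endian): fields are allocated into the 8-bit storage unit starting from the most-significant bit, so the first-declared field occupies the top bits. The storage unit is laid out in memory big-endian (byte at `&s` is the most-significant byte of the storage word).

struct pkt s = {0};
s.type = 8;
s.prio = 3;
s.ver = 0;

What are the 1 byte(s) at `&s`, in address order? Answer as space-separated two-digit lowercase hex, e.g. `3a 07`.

86

type (4b) val=8 bits=0x8 at bit 4: 0x80
prio (3b) val=3 bits=0x3 at bit 1: 0x86
ver (1b) val=0 bits=0x0 at bit 0: 0x86
word = 0x86 → big-endian bytes:
  [0]=0x86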